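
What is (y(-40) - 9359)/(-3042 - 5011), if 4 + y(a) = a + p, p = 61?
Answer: 9342/8053 ≈ 1.1601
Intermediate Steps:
y(a) = 57 + a (y(a) = -4 + (a + 61) = -4 + (61 + a) = 57 + a)
(y(-40) - 9359)/(-3042 - 5011) = ((57 - 40) - 9359)/(-3042 - 5011) = (17 - 9359)/(-8053) = -9342*(-1/8053) = 9342/8053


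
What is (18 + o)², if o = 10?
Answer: 784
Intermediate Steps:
(18 + o)² = (18 + 10)² = 28² = 784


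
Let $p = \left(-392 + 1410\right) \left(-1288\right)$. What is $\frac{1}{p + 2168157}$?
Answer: $\frac{1}{856973} \approx 1.1669 \cdot 10^{-6}$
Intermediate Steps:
$p = -1311184$ ($p = 1018 \left(-1288\right) = -1311184$)
$\frac{1}{p + 2168157} = \frac{1}{-1311184 + 2168157} = \frac{1}{856973}$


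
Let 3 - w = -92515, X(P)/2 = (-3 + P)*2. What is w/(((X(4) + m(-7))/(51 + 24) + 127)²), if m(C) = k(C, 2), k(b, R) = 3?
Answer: 260206875/45429512 ≈ 5.7277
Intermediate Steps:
X(P) = -12 + 4*P (X(P) = 2*((-3 + P)*2) = 2*(-6 + 2*P) = -12 + 4*P)
m(C) = 3
w = 92518 (w = 3 - 1*(-92515) = 3 + 92515 = 92518)
w/(((X(4) + m(-7))/(51 + 24) + 127)²) = 92518/((((-12 + 4*4) + 3)/(51 + 24) + 127)²) = 92518/((((-12 + 16) + 3)/75 + 127)²) = 92518/(((4 + 3)*(1/75) + 127)²) = 92518/((7*(1/75) + 127)²) = 92518/((7/75 + 127)²) = 92518/((9532/75)²) = 92518/(90859024/5625) = 92518*(5625/90859024) = 260206875/45429512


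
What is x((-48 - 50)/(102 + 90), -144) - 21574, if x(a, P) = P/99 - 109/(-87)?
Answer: -20646511/957 ≈ -21574.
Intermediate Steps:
x(a, P) = 109/87 + P/99 (x(a, P) = P*(1/99) - 109*(-1/87) = P/99 + 109/87 = 109/87 + P/99)
x((-48 - 50)/(102 + 90), -144) - 21574 = (109/87 + (1/99)*(-144)) - 21574 = (109/87 - 16/11) - 21574 = -193/957 - 21574 = -20646511/957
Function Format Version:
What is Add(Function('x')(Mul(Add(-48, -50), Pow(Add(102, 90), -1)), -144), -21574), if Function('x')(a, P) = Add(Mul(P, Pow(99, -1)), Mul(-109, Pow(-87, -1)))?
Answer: Rational(-20646511, 957) ≈ -21574.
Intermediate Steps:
Function('x')(a, P) = Add(Rational(109, 87), Mul(Rational(1, 99), P)) (Function('x')(a, P) = Add(Mul(P, Rational(1, 99)), Mul(-109, Rational(-1, 87))) = Add(Mul(Rational(1, 99), P), Rational(109, 87)) = Add(Rational(109, 87), Mul(Rational(1, 99), P)))
Add(Function('x')(Mul(Add(-48, -50), Pow(Add(102, 90), -1)), -144), -21574) = Add(Add(Rational(109, 87), Mul(Rational(1, 99), -144)), -21574) = Add(Add(Rational(109, 87), Rational(-16, 11)), -21574) = Add(Rational(-193, 957), -21574) = Rational(-20646511, 957)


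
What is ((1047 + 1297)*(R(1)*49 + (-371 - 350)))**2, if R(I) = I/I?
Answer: 2481154228224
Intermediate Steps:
R(I) = 1
((1047 + 1297)*(R(1)*49 + (-371 - 350)))**2 = ((1047 + 1297)*(1*49 + (-371 - 350)))**2 = (2344*(49 - 721))**2 = (2344*(-672))**2 = (-1575168)**2 = 2481154228224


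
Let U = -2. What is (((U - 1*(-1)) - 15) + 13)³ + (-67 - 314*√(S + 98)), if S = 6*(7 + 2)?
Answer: -94 - 628*√38 ≈ -3965.3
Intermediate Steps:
S = 54 (S = 6*9 = 54)
(((U - 1*(-1)) - 15) + 13)³ + (-67 - 314*√(S + 98)) = (((-2 - 1*(-1)) - 15) + 13)³ + (-67 - 314*√(54 + 98)) = (((-2 + 1) - 15) + 13)³ + (-67 - 628*√38) = ((-1 - 15) + 13)³ + (-67 - 628*√38) = (-16 + 13)³ + (-67 - 628*√38) = (-3)³ + (-67 - 628*√38) = -27 + (-67 - 628*√38) = -94 - 628*√38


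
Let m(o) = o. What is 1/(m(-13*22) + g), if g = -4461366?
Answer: -1/4461652 ≈ -2.2413e-7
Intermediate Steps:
1/(m(-13*22) + g) = 1/(-13*22 - 4461366) = 1/(-286 - 4461366) = 1/(-4461652) = -1/4461652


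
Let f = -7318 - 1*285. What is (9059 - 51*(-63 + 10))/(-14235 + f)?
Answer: -5881/10919 ≈ -0.53860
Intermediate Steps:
f = -7603 (f = -7318 - 285 = -7603)
(9059 - 51*(-63 + 10))/(-14235 + f) = (9059 - 51*(-63 + 10))/(-14235 - 7603) = (9059 - 51*(-53))/(-21838) = (9059 + 2703)*(-1/21838) = 11762*(-1/21838) = -5881/10919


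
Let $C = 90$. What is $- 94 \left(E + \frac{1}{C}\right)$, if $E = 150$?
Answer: $- \frac{634547}{45} \approx -14101.0$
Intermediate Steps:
$- 94 \left(E + \frac{1}{C}\right) = - 94 \left(150 + \frac{1}{90}\right) = \left(-94\right) \frac{13501}{90} = - \frac{634547}{45}$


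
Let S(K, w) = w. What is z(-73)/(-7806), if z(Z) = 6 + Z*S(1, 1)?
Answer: 67/7806 ≈ 0.0085831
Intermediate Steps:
z(Z) = 6 + Z (z(Z) = 6 + Z*1 = 6 + Z)
z(-73)/(-7806) = (6 - 73)/(-7806) = -67*(-1/7806) = 67/7806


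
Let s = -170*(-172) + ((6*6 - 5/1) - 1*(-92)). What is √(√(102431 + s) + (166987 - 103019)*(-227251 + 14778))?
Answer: √(-13591472864 + √131794) ≈ 1.1658e+5*I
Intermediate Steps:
s = 29363 (s = 29240 + ((36 - 5*1) + 92) = 29240 + ((36 - 5) + 92) = 29240 + (31 + 92) = 29240 + 123 = 29363)
√(√(102431 + s) + (166987 - 103019)*(-227251 + 14778)) = √(√(102431 + 29363) + (166987 - 103019)*(-227251 + 14778)) = √(√131794 + 63968*(-212473)) = √(√131794 - 13591472864) = √(-13591472864 + √131794)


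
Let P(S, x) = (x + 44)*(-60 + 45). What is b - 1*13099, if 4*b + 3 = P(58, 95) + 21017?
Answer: -33467/4 ≈ -8366.8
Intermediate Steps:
P(S, x) = -660 - 15*x (P(S, x) = (44 + x)*(-15) = -660 - 15*x)
b = 18929/4 (b = -¾ + ((-660 - 15*95) + 21017)/4 = -¾ + ((-660 - 1425) + 21017)/4 = -¾ + (-2085 + 21017)/4 = -¾ + (¼)*18932 = -¾ + 4733 = 18929/4 ≈ 4732.3)
b - 1*13099 = 18929/4 - 1*13099 = 18929/4 - 13099 = -33467/4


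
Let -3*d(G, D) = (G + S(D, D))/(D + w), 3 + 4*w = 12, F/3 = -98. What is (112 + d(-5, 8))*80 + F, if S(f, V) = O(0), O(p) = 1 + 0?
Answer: 1067198/123 ≈ 8676.4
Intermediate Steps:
F = -294 (F = 3*(-98) = -294)
w = 9/4 (w = -¾ + (¼)*12 = -¾ + 3 = 9/4 ≈ 2.2500)
O(p) = 1
S(f, V) = 1
d(G, D) = -(1 + G)/(3*(9/4 + D)) (d(G, D) = -(G + 1)/(3*(D + 9/4)) = -(1 + G)/(3*(9/4 + D)))
(112 + d(-5, 8))*80 + F = (112 + 4*(-1 - 1*(-5))/(3*(9 + 4*8)))*80 - 294 = (112 + 4*(-1 + 5)/(3*(9 + 32)))*80 - 294 = (112 + (4/3)*4/41)*80 - 294 = (112 + (4/3)*(1/41)*4)*80 - 294 = (112 + 16/123)*80 - 294 = (13792/123)*80 - 294 = 1103360/123 - 294 = 1067198/123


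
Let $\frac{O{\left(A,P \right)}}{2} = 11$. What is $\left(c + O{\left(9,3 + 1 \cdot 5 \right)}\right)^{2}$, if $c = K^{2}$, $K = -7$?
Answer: $5041$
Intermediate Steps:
$O{\left(A,P \right)} = 22$ ($O{\left(A,P \right)} = 2 \cdot 11 = 22$)
$c = 49$ ($c = \left(-7\right)^{2} = 49$)
$\left(c + O{\left(9,3 + 1 \cdot 5 \right)}\right)^{2} = \left(49 + 22\right)^{2} = 71^{2} = 5041$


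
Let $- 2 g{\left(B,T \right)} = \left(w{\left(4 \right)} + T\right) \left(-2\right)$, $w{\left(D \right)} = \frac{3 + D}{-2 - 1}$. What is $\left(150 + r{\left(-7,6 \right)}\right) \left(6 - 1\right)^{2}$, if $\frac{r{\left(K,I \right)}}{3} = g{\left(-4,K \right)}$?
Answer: $3050$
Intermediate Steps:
$w{\left(D \right)} = -1 - \frac{D}{3}$ ($w{\left(D \right)} = \frac{3 + D}{-3} = \left(3 + D\right) \left(- \frac{1}{3}\right) = -1 - \frac{D}{3}$)
$g{\left(B,T \right)} = - \frac{7}{3} + T$ ($g{\left(B,T \right)} = - \frac{\left(\left(-1 - \frac{4}{3}\right) + T\right) \left(-2\right)}{2} = - \frac{\left(- \frac{7}{3} + T\right) \left(-2\right)}{2} = - \frac{\frac{14}{3} - 2 T}{2} = - \frac{7}{3} + T$)
$r{\left(K,I \right)} = -7 + 3 K$ ($r{\left(K,I \right)} = 3 \left(- \frac{7}{3} + K\right) = -7 + 3 K$)
$\left(150 + r{\left(-7,6 \right)}\right) \left(6 - 1\right)^{2} = \left(150 + \left(-7 + 3 \left(-7\right)\right)\right) \left(6 - 1\right)^{2} = \left(150 - 28\right) 5^{2} = \left(150 - 28\right) 25 = 122 \cdot 25 = 3050$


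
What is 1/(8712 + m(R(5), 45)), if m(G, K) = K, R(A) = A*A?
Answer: 1/8757 ≈ 0.00011419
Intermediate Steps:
R(A) = A²
1/(8712 + m(R(5), 45)) = 1/(8712 + 45) = 1/8757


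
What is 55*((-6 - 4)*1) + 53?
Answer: -497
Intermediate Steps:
55*((-6 - 4)*1) + 53 = 55*(-10*1) + 53 = 55*(-10) + 53 = -550 + 53 = -497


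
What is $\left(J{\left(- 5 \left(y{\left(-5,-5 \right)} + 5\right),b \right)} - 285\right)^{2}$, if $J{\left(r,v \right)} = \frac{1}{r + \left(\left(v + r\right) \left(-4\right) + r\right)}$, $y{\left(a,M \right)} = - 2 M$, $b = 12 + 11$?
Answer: $\frac{273207841}{3364} \approx 81215.0$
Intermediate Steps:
$b = 23$
$J{\left(r,v \right)} = \frac{1}{- 4 v - 2 r}$ ($J{\left(r,v \right)} = \frac{1}{r + \left(\left(r + v\right) \left(-4\right) + r\right)} = \frac{1}{r - \left(3 r + 4 v\right)} = \frac{1}{- 4 v - 2 r}$)
$\left(J{\left(- 5 \left(y{\left(-5,-5 \right)} + 5\right),b \right)} - 285\right)^{2} = \left(- \frac{1}{2 \left(- 5 \left(\left(-2\right) \left(-5\right) + 5\right)\right) + 4 \cdot 23} - 285\right)^{2} = \left(- \frac{1}{2 \left(- 5 \left(10 + 5\right)\right) + 92} - 285\right)^{2} = \left(- \frac{1}{2 \left(\left(-5\right) 15\right) + 92} - 285\right)^{2} = \left(- \frac{1}{2 \left(-75\right) + 92} - 285\right)^{2} = \left(- \frac{1}{-150 + 92} - 285\right)^{2} = \left(- \frac{1}{-58} - 285\right)^{2} = \left(\left(-1\right) \left(- \frac{1}{58}\right) - 285\right)^{2} = \left(\frac{1}{58} - 285\right)^{2} = \left(- \frac{16529}{58}\right)^{2} = \frac{273207841}{3364}$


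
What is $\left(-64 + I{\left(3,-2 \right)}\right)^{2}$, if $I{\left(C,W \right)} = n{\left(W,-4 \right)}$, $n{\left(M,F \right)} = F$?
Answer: $4624$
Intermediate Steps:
$I{\left(C,W \right)} = -4$
$\left(-64 + I{\left(3,-2 \right)}\right)^{2} = \left(-64 - 4\right)^{2} = \left(-68\right)^{2} = 4624$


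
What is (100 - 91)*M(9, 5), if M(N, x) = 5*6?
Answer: 270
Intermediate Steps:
M(N, x) = 30
(100 - 91)*M(9, 5) = (100 - 91)*30 = 9*30 = 270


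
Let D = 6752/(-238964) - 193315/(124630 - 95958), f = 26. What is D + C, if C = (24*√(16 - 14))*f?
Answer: -11597229751/1712893952 + 624*√2 ≈ 875.70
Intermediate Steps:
C = 624*√2 (C = (24*√(16 - 14))*26 = (24*√2)*26 = 624*√2 ≈ 882.47)
D = -11597229751/1712893952 (D = 6752*(-1/238964) - 193315/28672 = -1688/59741 - 193315*1/28672 = -1688/59741 - 193315/28672 = -11597229751/1712893952 ≈ -6.7705)
D + C = -11597229751/1712893952 + 624*√2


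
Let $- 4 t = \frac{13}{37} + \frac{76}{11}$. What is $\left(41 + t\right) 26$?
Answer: $\frac{829309}{814} \approx 1018.8$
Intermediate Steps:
$t = - \frac{2955}{1628}$ ($t = - \frac{\frac{13}{37} + \frac{76}{11}}{4} = \left(- \frac{1}{4}\right) \frac{2955}{407} = - \frac{2955}{1628} \approx -1.8151$)
$\left(41 + t\right) 26 = \left(41 - \frac{2955}{1628}\right) 26 = \frac{63793}{1628} \cdot 26 = \frac{829309}{814}$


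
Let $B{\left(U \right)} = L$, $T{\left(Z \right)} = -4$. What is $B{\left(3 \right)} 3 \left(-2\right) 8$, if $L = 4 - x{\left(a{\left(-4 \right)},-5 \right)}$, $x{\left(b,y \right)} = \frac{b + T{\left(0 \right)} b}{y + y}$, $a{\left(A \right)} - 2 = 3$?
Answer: $-120$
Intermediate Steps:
$a{\left(A \right)} = 5$ ($a{\left(A \right)} = 2 + 3 = 5$)
$x{\left(b,y \right)} = - \frac{3 b}{2 y}$ ($x{\left(b,y \right)} = \frac{b - 4 b}{y + y} = \frac{\left(-3\right) b}{2 y} = - 3 b \frac{1}{2 y} = - \frac{3 b}{2 y}$)
$L = \frac{5}{2}$ ($L = 4 - \left(- \frac{3}{2}\right) 5 \frac{1}{-5} = 4 - \left(- \frac{3}{2}\right) 5 \left(- \frac{1}{5}\right) = 4 - \frac{3}{2} = \frac{5}{2} \approx 2.5$)
$B{\left(U \right)} = \frac{5}{2}$
$B{\left(3 \right)} 3 \left(-2\right) 8 = \frac{5 \cdot 3 \left(-2\right)}{2} \cdot 8 = \frac{5}{2} \left(-6\right) 8 = \left(-15\right) 8 = -120$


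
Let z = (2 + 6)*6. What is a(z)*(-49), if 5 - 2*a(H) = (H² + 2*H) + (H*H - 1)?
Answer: 115101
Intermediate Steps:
z = 48 (z = 8*6 = 48)
a(H) = 3 - H - H² (a(H) = 5/2 - ((H² + 2*H) + (H*H - 1))/2 = 5/2 - ((H² + 2*H) + (H² - 1))/2 = 5/2 - ((H² + 2*H) + (-1 + H²))/2 = 5/2 - (-1 + 2*H + 2*H²)/2 = 5/2 + (½ - H - H²) = 3 - H - H²)
a(z)*(-49) = (3 - 1*48 - 1*48²)*(-49) = (3 - 48 - 1*2304)*(-49) = (3 - 48 - 2304)*(-49) = -2349*(-49) = 115101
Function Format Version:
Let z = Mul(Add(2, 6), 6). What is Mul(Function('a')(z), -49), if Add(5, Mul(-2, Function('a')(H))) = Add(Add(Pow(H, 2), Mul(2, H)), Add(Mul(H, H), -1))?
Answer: 115101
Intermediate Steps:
z = 48 (z = Mul(8, 6) = 48)
Function('a')(H) = Add(3, Mul(-1, H), Mul(-1, Pow(H, 2))) (Function('a')(H) = Add(Rational(5, 2), Mul(Rational(-1, 2), Add(Add(Pow(H, 2), Mul(2, H)), Add(Mul(H, H), -1)))) = Add(Rational(5, 2), Mul(Rational(-1, 2), Add(Add(Pow(H, 2), Mul(2, H)), Add(Pow(H, 2), -1)))) = Add(Rational(5, 2), Mul(Rational(-1, 2), Add(Add(Pow(H, 2), Mul(2, H)), Add(-1, Pow(H, 2))))) = Add(Rational(5, 2), Mul(Rational(-1, 2), Add(-1, Mul(2, H), Mul(2, Pow(H, 2))))) = Add(Rational(5, 2), Add(Rational(1, 2), Mul(-1, H), Mul(-1, Pow(H, 2)))) = Add(3, Mul(-1, H), Mul(-1, Pow(H, 2))))
Mul(Function('a')(z), -49) = Mul(Add(3, Mul(-1, 48), Mul(-1, Pow(48, 2))), -49) = Mul(Add(3, -48, Mul(-1, 2304)), -49) = Mul(Add(3, -48, -2304), -49) = Mul(-2349, -49) = 115101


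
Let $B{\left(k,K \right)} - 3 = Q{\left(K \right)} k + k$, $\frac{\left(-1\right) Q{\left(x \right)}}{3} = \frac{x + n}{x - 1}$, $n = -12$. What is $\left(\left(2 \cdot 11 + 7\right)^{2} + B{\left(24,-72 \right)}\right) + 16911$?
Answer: $\frac{1291819}{73} \approx 17696.0$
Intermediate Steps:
$Q{\left(x \right)} = - \frac{3 \left(-12 + x\right)}{-1 + x}$ ($Q{\left(x \right)} = - 3 \frac{x - 12}{x - 1} = - 3 \frac{-12 + x}{-1 + x} = - \frac{3 \left(-12 + x\right)}{-1 + x}$)
$B{\left(k,K \right)} = 3 + k + \frac{3 k \left(12 - K\right)}{-1 + K}$ ($B{\left(k,K \right)} = 3 + \left(\frac{3 \left(12 - K\right)}{-1 + K} k + k\right) = 3 + \left(\frac{3 k \left(12 - K\right)}{-1 + K} + k\right) = 3 + \left(k + \frac{3 k \left(12 - K\right)}{-1 + K}\right) = 3 + k + \frac{3 k \left(12 - K\right)}{-1 + K}$)
$\left(\left(2 \cdot 11 + 7\right)^{2} + B{\left(24,-72 \right)}\right) + 16911 = \left(\left(2 \cdot 11 + 7\right)^{2} + \frac{\left(-1 - 72\right) \left(3 + 24\right) - 72 \left(-12 - 72\right)}{-1 - 72}\right) + 16911 = \left(\left(22 + 7\right)^{2} + \frac{\left(-73\right) 27 - 72 \left(-84\right)}{-73}\right) + 16911 = \left(29^{2} - \frac{-1971 + 6048}{73}\right) + 16911 = \left(841 - \frac{4077}{73}\right) + 16911 = \frac{57316}{73} + 16911 = \frac{1291819}{73}$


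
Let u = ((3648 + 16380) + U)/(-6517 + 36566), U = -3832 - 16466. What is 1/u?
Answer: -30049/270 ≈ -111.29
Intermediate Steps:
U = -20298
u = -270/30049 (u = ((3648 + 16380) - 20298)/(-6517 + 36566) = (20028 - 20298)/30049 = -270*1/30049 = -270/30049 ≈ -0.0089853)
1/u = 1/(-270/30049) = -30049/270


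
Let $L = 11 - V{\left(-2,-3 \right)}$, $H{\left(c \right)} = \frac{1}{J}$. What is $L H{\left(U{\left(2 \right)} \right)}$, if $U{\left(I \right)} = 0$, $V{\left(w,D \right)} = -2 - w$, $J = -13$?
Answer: $- \frac{11}{13} \approx -0.84615$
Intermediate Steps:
$H{\left(c \right)} = - \frac{1}{13}$ ($H{\left(c \right)} = \frac{1}{-13} = - \frac{1}{13}$)
$L = 11$ ($L = 11 - \left(-2 - -2\right) = 11 - \left(-2 + 2\right) = 11 - 0 = 11 + 0 = 11$)
$L H{\left(U{\left(2 \right)} \right)} = 11 \left(- \frac{1}{13}\right) = - \frac{11}{13}$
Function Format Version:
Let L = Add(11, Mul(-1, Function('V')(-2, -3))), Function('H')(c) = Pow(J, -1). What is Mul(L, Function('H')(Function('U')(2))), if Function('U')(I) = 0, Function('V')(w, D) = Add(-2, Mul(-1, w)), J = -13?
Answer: Rational(-11, 13) ≈ -0.84615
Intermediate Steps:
Function('H')(c) = Rational(-1, 13) (Function('H')(c) = Pow(-13, -1) = Rational(-1, 13))
L = 11 (L = Add(11, Mul(-1, Add(-2, Mul(-1, -2)))) = Add(11, Mul(-1, Add(-2, 2))) = Add(11, Mul(-1, 0)) = Add(11, 0) = 11)
Mul(L, Function('H')(Function('U')(2))) = Mul(11, Rational(-1, 13)) = Rational(-11, 13)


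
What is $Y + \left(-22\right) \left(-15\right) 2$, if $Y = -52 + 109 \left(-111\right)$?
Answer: $-11491$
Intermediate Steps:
$Y = -12151$ ($Y = -52 - 12099 = -12151$)
$Y + \left(-22\right) \left(-15\right) 2 = -12151 + \left(-22\right) \left(-15\right) 2 = -12151 + 330 \cdot 2 = -12151 + 660 = -11491$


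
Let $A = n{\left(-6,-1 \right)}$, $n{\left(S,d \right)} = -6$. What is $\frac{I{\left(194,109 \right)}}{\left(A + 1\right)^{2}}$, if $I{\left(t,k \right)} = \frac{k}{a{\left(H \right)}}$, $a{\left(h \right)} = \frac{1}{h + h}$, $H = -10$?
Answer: $- \frac{436}{5} \approx -87.2$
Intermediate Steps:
$A = -6$
$a{\left(h \right)} = \frac{1}{2 h}$
$I{\left(t,k \right)} = - 20 k$ ($I{\left(t,k \right)} = \frac{k}{\frac{1}{2} \frac{1}{-10}} = \frac{k}{\frac{1}{2} \left(- \frac{1}{10}\right)} = \frac{k}{- \frac{1}{20}} = k \left(-20\right) = - 20 k$)
$\frac{I{\left(194,109 \right)}}{\left(A + 1\right)^{2}} = \frac{\left(-20\right) 109}{\left(-6 + 1\right)^{2}} = - \frac{2180}{\left(-5\right)^{2}} = - \frac{2180}{25} = \left(-2180\right) \frac{1}{25} = - \frac{436}{5}$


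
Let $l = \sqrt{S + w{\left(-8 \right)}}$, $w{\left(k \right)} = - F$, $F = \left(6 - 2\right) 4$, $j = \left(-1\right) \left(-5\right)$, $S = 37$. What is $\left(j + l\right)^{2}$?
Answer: $\left(5 + \sqrt{21}\right)^{2} \approx 91.826$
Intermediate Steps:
$j = 5$
$F = 16$ ($F = 4 \cdot 4 = 16$)
$w{\left(k \right)} = -16$ ($w{\left(k \right)} = \left(-1\right) 16 = -16$)
$l = \sqrt{21}$ ($l = \sqrt{37 - 16} = \sqrt{21} \approx 4.5826$)
$\left(j + l\right)^{2} = \left(5 + \sqrt{21}\right)^{2}$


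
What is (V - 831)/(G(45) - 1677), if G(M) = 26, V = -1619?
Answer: 2450/1651 ≈ 1.4839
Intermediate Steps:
(V - 831)/(G(45) - 1677) = (-1619 - 831)/(26 - 1677) = -2450/(-1651) = -2450*(-1/1651) = 2450/1651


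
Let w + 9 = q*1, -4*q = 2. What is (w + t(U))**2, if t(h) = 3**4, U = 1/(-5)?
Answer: 20449/4 ≈ 5112.3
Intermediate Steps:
U = -1/5 ≈ -0.20000
q = -1/2 (q = -1/4*2 = -1/2 ≈ -0.50000)
t(h) = 81
w = -19/2 (w = -9 - 1/2*1 = -9 - 1/2 = -19/2 ≈ -9.5000)
(w + t(U))**2 = (-19/2 + 81)**2 = (143/2)**2 = 20449/4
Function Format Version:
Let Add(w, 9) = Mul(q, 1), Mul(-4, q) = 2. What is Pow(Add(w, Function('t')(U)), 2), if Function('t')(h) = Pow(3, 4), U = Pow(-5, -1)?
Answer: Rational(20449, 4) ≈ 5112.3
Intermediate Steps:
U = Rational(-1, 5) ≈ -0.20000
q = Rational(-1, 2) (q = Mul(Rational(-1, 4), 2) = Rational(-1, 2) ≈ -0.50000)
Function('t')(h) = 81
w = Rational(-19, 2) (w = Add(-9, Mul(Rational(-1, 2), 1)) = Add(-9, Rational(-1, 2)) = Rational(-19, 2) ≈ -9.5000)
Pow(Add(w, Function('t')(U)), 2) = Pow(Add(Rational(-19, 2), 81), 2) = Pow(Rational(143, 2), 2) = Rational(20449, 4)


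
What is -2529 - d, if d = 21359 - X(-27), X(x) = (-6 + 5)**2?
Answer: -23887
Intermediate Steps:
X(x) = 1 (X(x) = (-1)**2 = 1)
d = 21358 (d = 21359 - 1*1 = 21359 - 1 = 21358)
-2529 - d = -2529 - 1*21358 = -2529 - 21358 = -23887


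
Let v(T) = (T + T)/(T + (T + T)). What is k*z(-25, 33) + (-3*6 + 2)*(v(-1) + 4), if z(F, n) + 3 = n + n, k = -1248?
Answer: -236096/3 ≈ -78699.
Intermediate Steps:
v(T) = ⅔ (v(T) = (2*T)/(T + 2*T) = (2*T)/((3*T)) = (2*T)*(1/(3*T)) = ⅔)
z(F, n) = -3 + 2*n (z(F, n) = -3 + (n + n) = -3 + 2*n)
k*z(-25, 33) + (-3*6 + 2)*(v(-1) + 4) = -1248*(-3 + 2*33) + (-3*6 + 2)*(⅔ + 4) = -1248*(-3 + 66) + (-18 + 2)*(14/3) = -1248*63 - 16*14/3 = -78624 - 224/3 = -236096/3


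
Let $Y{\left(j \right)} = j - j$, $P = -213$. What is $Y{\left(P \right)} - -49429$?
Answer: $49429$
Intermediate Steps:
$Y{\left(j \right)} = 0$
$Y{\left(P \right)} - -49429 = 0 - -49429 = 0 + 49429 = 49429$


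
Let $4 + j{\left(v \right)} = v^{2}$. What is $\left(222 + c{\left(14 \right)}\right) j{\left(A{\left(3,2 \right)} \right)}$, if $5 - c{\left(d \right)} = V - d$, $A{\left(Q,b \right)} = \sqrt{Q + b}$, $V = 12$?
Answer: $229$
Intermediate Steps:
$c{\left(d \right)} = -7 + d$ ($c{\left(d \right)} = 5 - \left(12 - d\right) = 5 + \left(-12 + d\right) = -7 + d$)
$j{\left(v \right)} = -4 + v^{2}$
$\left(222 + c{\left(14 \right)}\right) j{\left(A{\left(3,2 \right)} \right)} = \left(222 + \left(-7 + 14\right)\right) \left(-4 + \left(\sqrt{3 + 2}\right)^{2}\right) = \left(222 + 7\right) \left(-4 + \left(\sqrt{5}\right)^{2}\right) = 229 \left(-4 + 5\right) = 229 \cdot 1 = 229$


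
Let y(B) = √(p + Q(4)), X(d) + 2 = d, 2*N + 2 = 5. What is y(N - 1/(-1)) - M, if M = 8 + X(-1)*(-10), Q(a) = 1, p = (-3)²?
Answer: -38 + √10 ≈ -34.838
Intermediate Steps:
p = 9
N = 3/2 (N = -1 + (½)*5 = -1 + 5/2 = 3/2 ≈ 1.5000)
X(d) = -2 + d
M = 38 (M = 8 + (-2 - 1)*(-10) = 8 - 3*(-10) = 8 + 30 = 38)
y(B) = √10 (y(B) = √(9 + 1) = √10)
y(N - 1/(-1)) - M = √10 - 1*38 = √10 - 38 = -38 + √10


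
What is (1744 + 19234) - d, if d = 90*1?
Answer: 20888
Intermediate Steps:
d = 90
(1744 + 19234) - d = (1744 + 19234) - 1*90 = 20978 - 90 = 20888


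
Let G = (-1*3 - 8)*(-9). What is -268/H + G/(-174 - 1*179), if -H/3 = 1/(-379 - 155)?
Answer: -16839611/353 ≈ -47704.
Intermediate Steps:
G = 99 (G = (-3 - 8)*(-9) = -11*(-9) = 99)
H = 1/178 (H = -3/(-379 - 155) = -3/(-534) = -3*(-1/534) = 1/178 ≈ 0.0056180)
-268/H + G/(-174 - 1*179) = -268/1/178 + 99/(-174 - 1*179) = -268*178 + 99/(-174 - 179) = -47704 + 99/(-353) = -47704 + 99*(-1/353) = -47704 - 99/353 = -16839611/353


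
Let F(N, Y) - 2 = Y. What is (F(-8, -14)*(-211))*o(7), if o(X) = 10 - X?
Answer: 7596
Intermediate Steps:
F(N, Y) = 2 + Y
(F(-8, -14)*(-211))*o(7) = ((2 - 14)*(-211))*(10 - 1*7) = (-12*(-211))*(10 - 7) = 2532*3 = 7596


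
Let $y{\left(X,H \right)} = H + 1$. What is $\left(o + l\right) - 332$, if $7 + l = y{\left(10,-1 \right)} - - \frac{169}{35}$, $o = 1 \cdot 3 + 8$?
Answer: $- \frac{11311}{35} \approx -323.17$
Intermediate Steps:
$y{\left(X,H \right)} = 1 + H$
$o = 11$ ($o = 3 + 8 = 11$)
$l = - \frac{76}{35}$ ($l = -7 + \left(\left(1 - 1\right) - - \frac{169}{35}\right) = -7 + \left(0 - \left(-169\right) \frac{1}{35}\right) = -7 + \left(0 - - \frac{169}{35}\right) = -7 + \left(0 + \frac{169}{35}\right) = -7 + \frac{169}{35} = - \frac{76}{35} \approx -2.1714$)
$\left(o + l\right) - 332 = \left(11 - \frac{76}{35}\right) - 332 = \frac{309}{35} - 332 = - \frac{11311}{35}$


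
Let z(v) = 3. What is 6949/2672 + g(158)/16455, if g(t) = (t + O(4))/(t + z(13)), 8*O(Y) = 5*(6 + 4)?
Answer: 6136703957/2359603120 ≈ 2.6007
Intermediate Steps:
O(Y) = 25/4 (O(Y) = (5*(6 + 4))/8 = (5*10)/8 = (1/8)*50 = 25/4)
g(t) = (25/4 + t)/(3 + t) (g(t) = (t + 25/4)/(t + 3) = (25/4 + t)/(3 + t))
6949/2672 + g(158)/16455 = 6949/2672 + ((25/4 + 158)/(3 + 158))/16455 = 6949*(1/2672) + ((657/4)/161)*(1/16455) = 6949/2672 + ((1/161)*(657/4))*(1/16455) = 6949/2672 + (657/644)*(1/16455) = 6949/2672 + 219/3532340 = 6136703957/2359603120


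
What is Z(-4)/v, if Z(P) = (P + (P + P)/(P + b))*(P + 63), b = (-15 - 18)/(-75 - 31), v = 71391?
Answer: -42244/27913881 ≈ -0.0015134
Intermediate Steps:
b = 33/106 (b = -33/(-106) = -33*(-1/106) = 33/106 ≈ 0.31132)
Z(P) = (63 + P)*(P + 2*P/(33/106 + P)) (Z(P) = (P + (P + P)/(P + 33/106))*(P + 63) = (P + (2*P)/(33/106 + P))*(63 + P) = (P + 2*P/(33/106 + P))*(63 + P) = (63 + P)*(P + 2*P/(33/106 + P)))
Z(-4)/v = -4*(15435 + 106*(-4)**2 + 6923*(-4))/(33 + 106*(-4))/71391 = -4*(15435 + 106*16 - 27692)/(33 - 424)*(1/71391) = -4*(15435 + 1696 - 27692)/(-391)*(1/71391) = -4*(-1/391)*(-10561)*(1/71391) = -42244/391*1/71391 = -42244/27913881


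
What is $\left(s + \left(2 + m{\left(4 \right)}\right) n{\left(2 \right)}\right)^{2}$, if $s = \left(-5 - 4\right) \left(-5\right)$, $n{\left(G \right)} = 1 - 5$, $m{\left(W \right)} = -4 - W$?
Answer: $4761$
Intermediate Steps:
$n{\left(G \right)} = -4$
$s = 45$ ($s = \left(-9\right) \left(-5\right) = 45$)
$\left(s + \left(2 + m{\left(4 \right)}\right) n{\left(2 \right)}\right)^{2} = \left(45 + \left(2 - 8\right) \left(-4\right)\right)^{2} = \left(45 - -24\right)^{2} = \left(45 + 24\right)^{2} = 69^{2} = 4761$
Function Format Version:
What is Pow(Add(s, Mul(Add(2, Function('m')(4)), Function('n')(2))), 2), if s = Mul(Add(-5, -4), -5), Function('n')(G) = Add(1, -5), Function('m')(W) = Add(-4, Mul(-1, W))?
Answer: 4761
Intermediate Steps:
Function('n')(G) = -4
s = 45 (s = Mul(-9, -5) = 45)
Pow(Add(s, Mul(Add(2, Function('m')(4)), Function('n')(2))), 2) = Pow(Add(45, Mul(Add(2, Add(-4, Mul(-1, 4))), -4)), 2) = Pow(Add(45, Mul(Add(2, Add(-4, -4)), -4)), 2) = Pow(Add(45, Mul(Add(2, -8), -4)), 2) = Pow(Add(45, Mul(-6, -4)), 2) = Pow(Add(45, 24), 2) = Pow(69, 2) = 4761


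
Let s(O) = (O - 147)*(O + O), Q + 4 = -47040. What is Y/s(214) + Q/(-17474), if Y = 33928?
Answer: 242736452/62635553 ≈ 3.8754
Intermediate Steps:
Q = -47044 (Q = -4 - 47040 = -47044)
s(O) = 2*O*(-147 + O) (s(O) = (-147 + O)*(2*O) = 2*O*(-147 + O))
Y/s(214) + Q/(-17474) = 33928/((2*214*(-147 + 214))) - 47044/(-17474) = 33928/((2*214*67)) - 47044*(-1/17474) = 33928/28676 + 23522/8737 = 33928*(1/28676) + 23522/8737 = 8482/7169 + 23522/8737 = 242736452/62635553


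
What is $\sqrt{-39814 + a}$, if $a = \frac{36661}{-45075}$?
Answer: $\frac{i \sqrt{8958333}}{15} \approx 199.54 i$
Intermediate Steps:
$a = - \frac{61}{75}$ ($a = 36661 \left(- \frac{1}{45075}\right) = - \frac{61}{75} \approx -0.81333$)
$\sqrt{-39814 + a} = \sqrt{-39814 - \frac{61}{75}} = \sqrt{- \frac{2986111}{75}} = \frac{i \sqrt{8958333}}{15}$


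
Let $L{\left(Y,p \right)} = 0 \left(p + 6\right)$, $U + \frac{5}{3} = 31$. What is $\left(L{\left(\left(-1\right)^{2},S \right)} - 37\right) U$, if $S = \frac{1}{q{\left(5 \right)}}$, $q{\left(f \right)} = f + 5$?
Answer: $- \frac{3256}{3} \approx -1085.3$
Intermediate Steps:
$U = \frac{88}{3}$ ($U = - \frac{5}{3} + 31 = \frac{88}{3} \approx 29.333$)
$q{\left(f \right)} = 5 + f$
$S = \frac{1}{10}$ ($S = \frac{1}{5 + 5} = \frac{1}{10} \approx 0.1$)
$L{\left(Y,p \right)} = 0$ ($L{\left(Y,p \right)} = 0 \left(6 + p\right) = 0$)
$\left(L{\left(\left(-1\right)^{2},S \right)} - 37\right) U = \left(0 - 37\right) \frac{88}{3} = \left(-37\right) \frac{88}{3} = - \frac{3256}{3}$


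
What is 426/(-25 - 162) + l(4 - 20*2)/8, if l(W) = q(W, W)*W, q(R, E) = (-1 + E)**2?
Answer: -2304879/374 ≈ -6162.8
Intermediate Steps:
l(W) = W*(-1 + W)**2 (l(W) = (-1 + W)**2*W = W*(-1 + W)**2)
426/(-25 - 162) + l(4 - 20*2)/8 = 426/(-25 - 162) + ((4 - 20*2)*(-1 + (4 - 20*2))**2)/8 = 426/(-187) + ((4 - 4*10)*(-1 + (4 - 4*10))**2)*(1/8) = 426*(-1/187) + ((4 - 40)*(-1 + (4 - 40))**2)*(1/8) = -426/187 - 36*(-1 - 36)**2*(1/8) = -426/187 - 36*(-37)**2*(1/8) = -426/187 - 36*1369*(1/8) = -426/187 - 49284*1/8 = -426/187 - 12321/2 = -2304879/374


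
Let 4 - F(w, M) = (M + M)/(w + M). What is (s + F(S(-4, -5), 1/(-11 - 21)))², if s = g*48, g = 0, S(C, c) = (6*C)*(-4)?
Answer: 150945796/9431041 ≈ 16.005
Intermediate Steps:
S(C, c) = -24*C
F(w, M) = 4 - 2*M/(M + w) (F(w, M) = 4 - (M + M)/(w + M) = 4 - 2*M/(M + w))
s = 0 (s = 0*48 = 0)
(s + F(S(-4, -5), 1/(-11 - 21)))² = (0 + 2*(1/(-11 - 21) + 2*(-24*(-4)))/(1/(-11 - 21) - 24*(-4)))² = (0 + 2*(1/(-32) + 2*96)/(1/(-32) + 96))² = (0 + 2*(-1/32 + 192)/(-1/32 + 96))² = (0 + 2*(6143/32)/(3071/32))² = (0 + 2*(32/3071)*(6143/32))² = (0 + 12286/3071)² = (12286/3071)² = 150945796/9431041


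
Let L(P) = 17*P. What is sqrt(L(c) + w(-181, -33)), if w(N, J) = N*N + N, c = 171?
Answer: 3*sqrt(3943) ≈ 188.38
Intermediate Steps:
w(N, J) = N + N**2 (w(N, J) = N**2 + N = N + N**2)
sqrt(L(c) + w(-181, -33)) = sqrt(17*171 - 181*(1 - 181)) = sqrt(2907 - 181*(-180)) = sqrt(2907 + 32580) = sqrt(35487) = 3*sqrt(3943)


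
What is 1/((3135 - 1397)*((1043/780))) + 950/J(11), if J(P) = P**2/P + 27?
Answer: 22659565/906367 ≈ 25.000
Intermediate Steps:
J(P) = 27 + P (J(P) = P + 27 = 27 + P)
1/((3135 - 1397)*((1043/780))) + 950/J(11) = 1/((3135 - 1397)*((1043/780))) + 950/(27 + 11) = 1/(1738*((1043*(1/780)))) + 950/38 = 1/(1738*(1043/780)) + 950*(1/38) = (1/1738)*(780/1043) + 25 = 390/906367 + 25 = 22659565/906367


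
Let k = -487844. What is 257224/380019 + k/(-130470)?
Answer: 36491667386/8263513155 ≈ 4.4160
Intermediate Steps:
257224/380019 + k/(-130470) = 257224/380019 - 487844/(-130470) = 257224*(1/380019) - 487844*(-1/130470) = 257224/380019 + 243922/65235 = 36491667386/8263513155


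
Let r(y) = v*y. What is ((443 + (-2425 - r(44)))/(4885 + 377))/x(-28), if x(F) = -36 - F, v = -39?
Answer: 133/21048 ≈ 0.0063189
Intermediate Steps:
r(y) = -39*y
((443 + (-2425 - r(44)))/(4885 + 377))/x(-28) = ((443 + (-2425 - (-39)*44))/(4885 + 377))/(-36 - 1*(-28)) = ((443 + (-2425 - 1*(-1716)))/5262)/(-36 + 28) = ((443 + (-2425 + 1716))*(1/5262))/(-8) = ((443 - 709)*(1/5262))*(-1/8) = -266*1/5262*(-1/8) = -133/2631*(-1/8) = 133/21048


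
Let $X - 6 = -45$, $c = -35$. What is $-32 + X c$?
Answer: $1333$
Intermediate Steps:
$X = -39$ ($X = 6 - 45 = -39$)
$-32 + X c = -32 - -1365 = -32 + 1365 = 1333$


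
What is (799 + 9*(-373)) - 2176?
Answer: -4734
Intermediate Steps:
(799 + 9*(-373)) - 2176 = (799 - 3357) - 2176 = -2558 - 2176 = -4734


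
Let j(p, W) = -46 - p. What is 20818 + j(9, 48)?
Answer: 20763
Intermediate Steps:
20818 + j(9, 48) = 20818 + (-46 - 1*9) = 20818 + (-46 - 9) = 20818 - 55 = 20763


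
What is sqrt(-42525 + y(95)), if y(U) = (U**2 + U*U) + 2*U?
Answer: I*sqrt(24285) ≈ 155.84*I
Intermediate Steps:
y(U) = 2*U + 2*U**2 (y(U) = (U**2 + U**2) + 2*U = 2*U**2 + 2*U = 2*U + 2*U**2)
sqrt(-42525 + y(95)) = sqrt(-42525 + 2*95*(1 + 95)) = sqrt(-42525 + 2*95*96) = sqrt(-42525 + 18240) = sqrt(-24285) = I*sqrt(24285)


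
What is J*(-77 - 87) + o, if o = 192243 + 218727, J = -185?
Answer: 441310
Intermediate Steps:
o = 410970
J*(-77 - 87) + o = -185*(-77 - 87) + 410970 = -185*(-164) + 410970 = 30340 + 410970 = 441310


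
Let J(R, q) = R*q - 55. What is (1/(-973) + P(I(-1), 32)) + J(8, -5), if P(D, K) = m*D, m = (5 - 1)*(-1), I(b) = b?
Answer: -88544/973 ≈ -91.001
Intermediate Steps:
J(R, q) = -55 + R*q
m = -4 (m = 4*(-1) = -4)
P(D, K) = -4*D
(1/(-973) + P(I(-1), 32)) + J(8, -5) = (1/(-973) - 4*(-1)) + (-55 + 8*(-5)) = (-1/973 + 4) + (-55 - 40) = 3891/973 - 95 = -88544/973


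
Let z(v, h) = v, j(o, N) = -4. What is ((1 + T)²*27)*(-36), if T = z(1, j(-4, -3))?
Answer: -3888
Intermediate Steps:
T = 1
((1 + T)²*27)*(-36) = ((1 + 1)²*27)*(-36) = (2²*27)*(-36) = (4*27)*(-36) = 108*(-36) = -3888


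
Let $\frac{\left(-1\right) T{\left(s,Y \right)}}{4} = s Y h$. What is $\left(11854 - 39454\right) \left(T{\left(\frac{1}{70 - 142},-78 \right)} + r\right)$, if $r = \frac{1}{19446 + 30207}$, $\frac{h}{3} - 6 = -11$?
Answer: $- \frac{29692503200}{16551} \approx -1.794 \cdot 10^{6}$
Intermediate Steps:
$h = -15$ ($h = 18 + 3 \left(-11\right) = 18 - 33 = -15$)
$r = \frac{1}{49653} \approx 2.014 \cdot 10^{-5}$
$T{\left(s,Y \right)} = 60 Y s$ ($T{\left(s,Y \right)} = - 4 s Y \left(-15\right) = - 4 Y s \left(-15\right) = - 4 \left(- 15 Y s\right) = 60 Y s$)
$\left(11854 - 39454\right) \left(T{\left(\frac{1}{70 - 142},-78 \right)} + r\right) = \left(11854 - 39454\right) \left(60 \left(-78\right) \frac{1}{70 - 142} + \frac{1}{49653}\right) = - 27600 \left(60 \left(-78\right) \frac{1}{-72} + \frac{1}{49653}\right) = - 27600 \left(60 \left(-78\right) \left(- \frac{1}{72}\right) + \frac{1}{49653}\right) = - 27600 \left(65 + \frac{1}{49653}\right) = \left(-27600\right) \frac{3227446}{49653} = - \frac{29692503200}{16551}$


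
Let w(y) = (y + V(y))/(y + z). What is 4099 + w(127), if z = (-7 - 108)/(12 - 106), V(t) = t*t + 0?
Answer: 50933311/12053 ≈ 4225.8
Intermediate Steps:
V(t) = t**2 (V(t) = t**2 + 0 = t**2)
z = 115/94 (z = -115/(-94) = -115*(-1/94) = 115/94 ≈ 1.2234)
w(y) = (y + y**2)/(115/94 + y) (w(y) = (y + y**2)/(y + 115/94) = (y + y**2)/(115/94 + y))
4099 + w(127) = 4099 + 94*127*(1 + 127)/(115 + 94*127) = 4099 + 94*127*128/(115 + 11938) = 4099 + 94*127*128/12053 = 4099 + 94*127*(1/12053)*128 = 4099 + 1528064/12053 = 50933311/12053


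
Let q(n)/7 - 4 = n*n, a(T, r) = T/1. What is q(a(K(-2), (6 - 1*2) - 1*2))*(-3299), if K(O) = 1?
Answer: -115465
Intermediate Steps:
a(T, r) = T (a(T, r) = T*1 = T)
q(n) = 28 + 7*n² (q(n) = 28 + 7*(n*n) = 28 + 7*n²)
q(a(K(-2), (6 - 1*2) - 1*2))*(-3299) = (28 + 7*1²)*(-3299) = (28 + 7*1)*(-3299) = (28 + 7)*(-3299) = 35*(-3299) = -115465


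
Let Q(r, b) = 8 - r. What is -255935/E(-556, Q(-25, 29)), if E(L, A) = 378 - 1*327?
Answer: -15055/3 ≈ -5018.3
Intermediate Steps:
E(L, A) = 51 (E(L, A) = 378 - 327 = 51)
-255935/E(-556, Q(-25, 29)) = -255935/51 = -255935*1/51 = -15055/3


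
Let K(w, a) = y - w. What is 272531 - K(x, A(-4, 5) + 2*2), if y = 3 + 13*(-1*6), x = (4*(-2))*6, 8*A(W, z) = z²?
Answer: 272558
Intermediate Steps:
A(W, z) = z²/8
x = -48 (x = -8*6 = -48)
y = -75 (y = 3 + 13*(-6) = 3 - 78 = -75)
K(w, a) = -75 - w
272531 - K(x, A(-4, 5) + 2*2) = 272531 - (-75 - 1*(-48)) = 272531 - (-75 + 48) = 272531 - 1*(-27) = 272531 + 27 = 272558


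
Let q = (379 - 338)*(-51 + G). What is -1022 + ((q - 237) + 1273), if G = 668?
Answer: 25311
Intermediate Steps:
q = 25297 (q = (379 - 338)*(-51 + 668) = 41*617 = 25297)
-1022 + ((q - 237) + 1273) = -1022 + ((25297 - 237) + 1273) = -1022 + (25060 + 1273) = -1022 + 26333 = 25311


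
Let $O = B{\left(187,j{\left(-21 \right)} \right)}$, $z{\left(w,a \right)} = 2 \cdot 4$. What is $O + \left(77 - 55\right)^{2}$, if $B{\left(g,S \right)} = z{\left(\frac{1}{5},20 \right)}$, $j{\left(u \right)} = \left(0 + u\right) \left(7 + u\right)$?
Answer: $492$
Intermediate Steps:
$j{\left(u \right)} = u \left(7 + u\right)$
$z{\left(w,a \right)} = 8$
$B{\left(g,S \right)} = 8$
$O = 8$
$O + \left(77 - 55\right)^{2} = 8 + \left(77 - 55\right)^{2} = 8 + 22^{2} = 8 + 484 = 492$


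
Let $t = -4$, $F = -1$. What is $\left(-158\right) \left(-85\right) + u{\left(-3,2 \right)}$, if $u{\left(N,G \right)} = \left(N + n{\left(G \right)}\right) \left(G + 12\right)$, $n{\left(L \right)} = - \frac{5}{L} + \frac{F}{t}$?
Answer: $\frac{26713}{2} \approx 13357.0$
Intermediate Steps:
$n{\left(L \right)} = \frac{1}{4} - \frac{5}{L}$ ($n{\left(L \right)} = - \frac{5}{L} - \frac{1}{-4} = - \frac{5}{L} - - \frac{1}{4} = - \frac{5}{L} + \frac{1}{4} = \frac{1}{4} - \frac{5}{L}$)
$u{\left(N,G \right)} = \left(12 + G\right) \left(N + \frac{-20 + G}{4 G}\right)$ ($u{\left(N,G \right)} = \left(N + \frac{-20 + G}{4 G}\right) \left(G + 12\right) = \left(N + \frac{-20 + G}{4 G}\right) \left(12 + G\right) = \left(12 + G\right) \left(N + \frac{-20 + G}{4 G}\right)$)
$\left(-158\right) \left(-85\right) + u{\left(-3,2 \right)} = \left(-158\right) \left(-85\right) + \left(-2 - \frac{60}{2} + 12 \left(-3\right) + \frac{1}{4} \cdot 2 + 2 \left(-3\right)\right) = 13430 - \frac{147}{2} = \frac{26713}{2}$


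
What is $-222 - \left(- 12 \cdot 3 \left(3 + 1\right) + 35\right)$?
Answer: $-113$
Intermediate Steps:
$-222 - \left(- 12 \cdot 3 \left(3 + 1\right) + 35\right) = -222 - \left(- 12 \cdot 3 \cdot 4 + 35\right) = -222 - \left(\left(-12\right) 12 + 35\right) = -222 - \left(-144 + 35\right) = -222 - -109 = -222 + 109 = -113$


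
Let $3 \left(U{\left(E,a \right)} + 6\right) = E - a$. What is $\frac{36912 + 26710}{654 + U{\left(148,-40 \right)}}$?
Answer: $\frac{7341}{82} \approx 89.524$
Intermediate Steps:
$U{\left(E,a \right)} = -6 - \frac{a}{3} + \frac{E}{3}$ ($U{\left(E,a \right)} = -6 + \frac{E - a}{3} = -6 + \left(- \frac{a}{3} + \frac{E}{3}\right) = -6 - \frac{a}{3} + \frac{E}{3}$)
$\frac{36912 + 26710}{654 + U{\left(148,-40 \right)}} = \frac{36912 + 26710}{654 - - \frac{170}{3}} = \frac{63622}{654 + \left(-6 + \frac{40}{3} + \frac{148}{3}\right)} = \frac{63622}{654 + \frac{170}{3}} = \frac{63622}{\frac{2132}{3}} = 63622 \cdot \frac{3}{2132} = \frac{7341}{82}$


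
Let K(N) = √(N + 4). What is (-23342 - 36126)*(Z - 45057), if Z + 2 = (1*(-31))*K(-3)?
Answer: 2681412120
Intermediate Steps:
K(N) = √(4 + N)
Z = -33 (Z = -2 + (1*(-31))*√(4 - 3) = -2 - 31*√1 = -2 - 31*1 = -2 - 31 = -33)
(-23342 - 36126)*(Z - 45057) = (-23342 - 36126)*(-33 - 45057) = -59468*(-45090) = 2681412120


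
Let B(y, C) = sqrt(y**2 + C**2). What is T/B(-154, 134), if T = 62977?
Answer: 62977*sqrt(10418)/20836 ≈ 308.50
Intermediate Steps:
B(y, C) = sqrt(C**2 + y**2)
T/B(-154, 134) = 62977/(sqrt(134**2 + (-154)**2)) = 62977/(sqrt(17956 + 23716)) = 62977/(sqrt(41672)) = 62977/((2*sqrt(10418))) = 62977*(sqrt(10418)/20836) = 62977*sqrt(10418)/20836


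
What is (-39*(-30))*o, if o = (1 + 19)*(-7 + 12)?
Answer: 117000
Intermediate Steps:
o = 100 (o = 20*5 = 100)
(-39*(-30))*o = -39*(-30)*100 = 1170*100 = 117000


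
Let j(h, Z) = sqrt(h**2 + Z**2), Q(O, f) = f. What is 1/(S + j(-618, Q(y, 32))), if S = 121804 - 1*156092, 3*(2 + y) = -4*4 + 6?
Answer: -8572/293820999 - sqrt(95737)/587641998 ≈ -2.9701e-5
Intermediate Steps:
y = -16/3 (y = -2 + (-4*4 + 6)/3 = -2 + (-16 + 6)/3 = -2 + (1/3)*(-10) = -2 - 10/3 = -16/3 ≈ -5.3333)
j(h, Z) = sqrt(Z**2 + h**2)
S = -34288 (S = 121804 - 156092 = -34288)
1/(S + j(-618, Q(y, 32))) = 1/(-34288 + sqrt(32**2 + (-618)**2)) = 1/(-34288 + sqrt(1024 + 381924)) = 1/(-34288 + sqrt(382948)) = 1/(-34288 + 2*sqrt(95737))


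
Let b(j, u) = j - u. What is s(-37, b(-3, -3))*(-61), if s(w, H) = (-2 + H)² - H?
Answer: -244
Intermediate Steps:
s(-37, b(-3, -3))*(-61) = ((-2 + (-3 - 1*(-3)))² - (-3 - 1*(-3)))*(-61) = ((-2 + (-3 + 3))² - (-3 + 3))*(-61) = ((-2 + 0)² - 1*0)*(-61) = ((-2)² + 0)*(-61) = (4 + 0)*(-61) = 4*(-61) = -244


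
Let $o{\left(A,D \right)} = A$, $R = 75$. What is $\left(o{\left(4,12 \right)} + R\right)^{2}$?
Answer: $6241$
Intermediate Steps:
$\left(o{\left(4,12 \right)} + R\right)^{2} = \left(4 + 75\right)^{2} = 79^{2} = 6241$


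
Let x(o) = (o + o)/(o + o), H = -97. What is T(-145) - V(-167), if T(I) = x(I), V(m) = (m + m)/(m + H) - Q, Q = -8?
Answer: -1091/132 ≈ -8.2652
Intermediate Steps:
V(m) = 8 + 2*m/(-97 + m) (V(m) = (m + m)/(m - 97) - 1*(-8) = (2*m)/(-97 + m) + 8 = 2*m/(-97 + m) + 8 = 8 + 2*m/(-97 + m))
x(o) = 1 (x(o) = (2*o)/((2*o)) = (2*o)*(1/(2*o)) = 1)
T(I) = 1
T(-145) - V(-167) = 1 - 2*(-388 + 5*(-167))/(-97 - 167) = 1 - 2*(-388 - 835)/(-264) = 1 - 2*(-1)*(-1223)/264 = 1 - 1*1223/132 = 1 - 1223/132 = -1091/132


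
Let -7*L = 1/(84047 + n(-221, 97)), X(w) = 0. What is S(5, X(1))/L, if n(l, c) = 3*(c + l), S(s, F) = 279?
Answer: -163417275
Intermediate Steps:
n(l, c) = 3*c + 3*l
L = -1/585725 (L = -1/(7*(84047 + (3*97 + 3*(-221)))) = -1/(7*(84047 + (291 - 663))) = -1/(7*(84047 - 372)) = -⅐/83675 = -⅐*1/83675 = -1/585725 ≈ -1.7073e-6)
S(5, X(1))/L = 279/(-1/585725) = 279*(-585725) = -163417275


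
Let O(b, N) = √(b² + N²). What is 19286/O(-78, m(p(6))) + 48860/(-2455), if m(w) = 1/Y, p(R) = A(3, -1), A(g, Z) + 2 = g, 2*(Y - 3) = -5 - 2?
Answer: -9772/491 + 9643*√1522/1522 ≈ 227.27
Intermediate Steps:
Y = -½ (Y = 3 + (-5 - 2)/2 = 3 + (½)*(-7) = 3 - 7/2 = -½ ≈ -0.50000)
A(g, Z) = -2 + g
p(R) = 1 (p(R) = -2 + 3 = 1)
m(w) = -2 (m(w) = 1/(-½) = -2)
O(b, N) = √(N² + b²)
19286/O(-78, m(p(6))) + 48860/(-2455) = 19286/(√((-2)² + (-78)²)) + 48860/(-2455) = 19286/(√(4 + 6084)) + 48860*(-1/2455) = 19286/(√6088) - 9772/491 = 19286/((2*√1522)) - 9772/491 = 19286*(√1522/3044) - 9772/491 = 9643*√1522/1522 - 9772/491 = -9772/491 + 9643*√1522/1522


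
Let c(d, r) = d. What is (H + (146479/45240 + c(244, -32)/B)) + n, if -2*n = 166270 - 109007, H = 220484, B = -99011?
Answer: 29633492012821/154457160 ≈ 1.9186e+5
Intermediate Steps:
n = -57263/2 (n = -(166270 - 109007)/2 = -½*57263 = -57263/2 ≈ -28632.)
(H + (146479/45240 + c(244, -32)/B)) + n = (220484 + (146479/45240 + 244/(-99011))) - 57263/2 = (220484 + (146479*(1/45240) + 244*(-1/99011))) - 57263/2 = (220484 + (5051/1560 - 244/99011)) - 57263/2 = (220484 + 499723921/154457160) - 57263/2 = 34055832189361/154457160 - 57263/2 = 29633492012821/154457160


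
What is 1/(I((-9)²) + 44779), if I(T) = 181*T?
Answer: 1/59440 ≈ 1.6824e-5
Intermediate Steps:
1/(I((-9)²) + 44779) = 1/(181*(-9)² + 44779) = 1/(181*81 + 44779) = 1/(14661 + 44779) = 1/59440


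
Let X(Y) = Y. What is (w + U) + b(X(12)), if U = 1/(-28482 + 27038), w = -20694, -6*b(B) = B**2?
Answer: -29916793/1444 ≈ -20718.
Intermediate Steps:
b(B) = -B**2/6
U = -1/1444 (U = 1/(-1444) = -1/1444 ≈ -0.00069252)
(w + U) + b(X(12)) = (-20694 - 1/1444) - 1/6*12**2 = -29882137/1444 - 1/6*144 = -29882137/1444 - 24 = -29916793/1444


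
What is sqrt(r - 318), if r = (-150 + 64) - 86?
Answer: 7*I*sqrt(10) ≈ 22.136*I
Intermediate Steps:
r = -172 (r = -86 - 86 = -172)
sqrt(r - 318) = sqrt(-172 - 318) = sqrt(-490) = 7*I*sqrt(10)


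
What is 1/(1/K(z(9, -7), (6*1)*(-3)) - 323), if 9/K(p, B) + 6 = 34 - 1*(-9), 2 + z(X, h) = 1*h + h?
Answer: -9/2870 ≈ -0.0031359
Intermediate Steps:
z(X, h) = -2 + 2*h (z(X, h) = -2 + (1*h + h) = -2 + (h + h) = -2 + 2*h)
K(p, B) = 9/37 (K(p, B) = 9/(-6 + (34 - 1*(-9))) = 9/(-6 + (34 + 9)) = 9/(-6 + 43) = 9/37)
1/(1/K(z(9, -7), (6*1)*(-3)) - 323) = 1/(1/(9/37) - 323) = 1/(37/9 - 323) = 1/(-2870/9) = -9/2870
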